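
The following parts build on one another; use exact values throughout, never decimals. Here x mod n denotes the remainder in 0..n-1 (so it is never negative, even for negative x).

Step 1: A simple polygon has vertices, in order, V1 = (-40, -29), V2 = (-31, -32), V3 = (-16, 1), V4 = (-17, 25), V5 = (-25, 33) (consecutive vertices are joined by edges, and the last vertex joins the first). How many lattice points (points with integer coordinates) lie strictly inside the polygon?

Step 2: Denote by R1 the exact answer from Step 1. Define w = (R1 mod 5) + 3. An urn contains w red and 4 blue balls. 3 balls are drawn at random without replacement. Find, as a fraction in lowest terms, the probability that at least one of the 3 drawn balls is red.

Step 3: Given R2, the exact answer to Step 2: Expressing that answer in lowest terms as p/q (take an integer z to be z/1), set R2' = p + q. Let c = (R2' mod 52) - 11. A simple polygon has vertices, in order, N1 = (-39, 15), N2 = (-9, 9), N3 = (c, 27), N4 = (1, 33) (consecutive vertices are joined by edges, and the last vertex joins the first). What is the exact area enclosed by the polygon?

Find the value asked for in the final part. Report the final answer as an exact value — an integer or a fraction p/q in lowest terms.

Step 1: cross terms: (-40*-32 - -31*-29)=381, (-31*1 - -16*-32)=-543, (-16*25 - -17*1)=-383, (-17*33 - -25*25)=64, (-25*-29 - -40*33)=2045; twice the area = |1564| = 1564; area = 782; boundary points = 3 + 3 + 1 + 8 + 1 = 16; strictly interior points = area - boundary/2 + 1 = 775; answer 775
Step 2: R1 = 775; w = 3; total draws C(7,3) = 35; complement C(4,3) = 4; favorable 35 - 4 = 31; P = 31/35; answer 31/35
Step 3: R2 = 31/35; threaded value p + q = 66; c = 3; cross terms: (-39*9 - -9*15)=-216, (-9*27 - 3*9)=-270, (3*33 - 1*27)=72, (1*15 - -39*33)=1302; twice the area = |888| = 888; area = 444; answer 444

444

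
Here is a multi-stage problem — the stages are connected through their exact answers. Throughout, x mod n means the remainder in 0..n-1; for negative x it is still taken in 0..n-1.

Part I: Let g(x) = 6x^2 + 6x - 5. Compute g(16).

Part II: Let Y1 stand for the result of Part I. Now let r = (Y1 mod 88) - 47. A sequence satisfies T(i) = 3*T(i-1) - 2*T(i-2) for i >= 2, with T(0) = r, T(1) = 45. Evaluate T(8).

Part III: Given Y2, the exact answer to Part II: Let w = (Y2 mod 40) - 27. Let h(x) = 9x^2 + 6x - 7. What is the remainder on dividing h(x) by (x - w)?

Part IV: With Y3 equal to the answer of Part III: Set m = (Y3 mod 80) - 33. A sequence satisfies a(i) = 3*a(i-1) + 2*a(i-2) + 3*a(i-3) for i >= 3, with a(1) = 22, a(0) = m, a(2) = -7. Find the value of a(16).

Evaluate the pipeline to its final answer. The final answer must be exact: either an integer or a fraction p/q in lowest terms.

Part I: 6*(16)^2 + 6*(16)^1 - 5 = (1536) + (96) + (-5) = 1627; answer 1627
Part II: Y1 = 1627; r = -4; T(2) = 3*(45) - 2*(-4) = 143; iterating: T(2)=143, T(3)=339, T(4)=731, T(5)=1515, T(6)=3083, T(7)=6219, T(8)=12491; answer 12491
Part III: Y2 = 12491; w = -16; remainder = value at the root: 9*(-16)^2 + 6*(-16)^1 - 7 = (2304) + (-96) + (-7) = 2201; answer 2201
Part IV: Y3 = 2201; m = 8; a(3) = 3*(-7) + 2*(22) + 3*(8) = 47; iterating: a(3)=47, a(4)=193, a(5)=652, a(6)=2483, a(7)=9332, a(8)=34918, a(9)=130867, a(10)=490433, a(11)=1837787, a(12)=6886828, a(13)=25807357, a(14)=96709088, a(15)=362402462, a(16)=1358047633; answer 1358047633

1358047633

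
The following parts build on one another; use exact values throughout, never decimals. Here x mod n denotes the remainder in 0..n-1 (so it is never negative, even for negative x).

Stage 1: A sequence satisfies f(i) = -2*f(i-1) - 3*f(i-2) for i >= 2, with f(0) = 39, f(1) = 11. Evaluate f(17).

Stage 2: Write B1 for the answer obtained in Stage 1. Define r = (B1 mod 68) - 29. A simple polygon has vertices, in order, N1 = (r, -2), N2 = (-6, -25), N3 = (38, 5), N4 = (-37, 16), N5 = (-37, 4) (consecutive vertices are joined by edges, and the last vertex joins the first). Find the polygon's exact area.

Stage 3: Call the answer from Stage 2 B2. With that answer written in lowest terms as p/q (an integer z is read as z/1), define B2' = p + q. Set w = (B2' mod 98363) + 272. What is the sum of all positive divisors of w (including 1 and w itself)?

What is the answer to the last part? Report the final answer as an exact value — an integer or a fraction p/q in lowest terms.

Stage 1: f(2) = -2*(11) - 3*(39) = -139; iterating: f(2)=-139, f(3)=245, f(4)=-73, f(5)=-589, f(6)=1397, f(7)=-1027, f(8)=-2137, f(9)=7355, f(10)=-8299, f(11)=-5467, f(12)=35831, f(13)=-55261, f(14)=3029, f(15)=159725, f(16)=-328537, f(17)=177899; answer 177899
Stage 2: B1 = 177899; r = -18; cross terms: (-18*-25 - -6*-2)=438, (-6*5 - 38*-25)=920, (38*16 - -37*5)=793, (-37*4 - -37*16)=444, (-37*-2 - -18*4)=146; twice the area = |2741| = 2741; area = 2741/2; answer 2741/2
Stage 3: B2 = 2741/2; threaded value p + q = 2743; w = 3015; 3015 = 3^2 * 5 * 67; sigma = (1 + 3 + 9) * (1 + 5) * (1 + 67) = 13 * 6 * 68 = 5304; answer 5304

5304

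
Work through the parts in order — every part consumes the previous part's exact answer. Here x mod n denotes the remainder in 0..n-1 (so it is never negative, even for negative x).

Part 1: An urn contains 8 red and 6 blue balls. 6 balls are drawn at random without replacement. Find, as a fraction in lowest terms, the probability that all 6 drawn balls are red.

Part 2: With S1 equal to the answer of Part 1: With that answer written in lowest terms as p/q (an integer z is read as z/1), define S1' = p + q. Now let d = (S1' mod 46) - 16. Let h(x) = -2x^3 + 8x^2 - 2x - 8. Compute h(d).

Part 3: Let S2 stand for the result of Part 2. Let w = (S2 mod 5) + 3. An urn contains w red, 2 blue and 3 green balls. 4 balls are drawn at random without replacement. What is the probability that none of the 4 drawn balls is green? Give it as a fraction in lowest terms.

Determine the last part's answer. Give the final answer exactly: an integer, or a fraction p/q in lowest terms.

14/55

Part 1: total draws C(14,6) = 3003; favorable C(8,6) = 28; P = 4/429; answer 4/429
Part 2: S1 = 4/429; threaded value p + q = 433; d = 3; -2*(3)^3 + 8*(3)^2 - 2*(3)^1 - 8 = (-54) + (72) + (-6) + (-8) = 4; answer 4
Part 3: S2 = 4; w = 7; total draws C(12,4) = 495; favorable C(9,4) = 126; P = 14/55; answer 14/55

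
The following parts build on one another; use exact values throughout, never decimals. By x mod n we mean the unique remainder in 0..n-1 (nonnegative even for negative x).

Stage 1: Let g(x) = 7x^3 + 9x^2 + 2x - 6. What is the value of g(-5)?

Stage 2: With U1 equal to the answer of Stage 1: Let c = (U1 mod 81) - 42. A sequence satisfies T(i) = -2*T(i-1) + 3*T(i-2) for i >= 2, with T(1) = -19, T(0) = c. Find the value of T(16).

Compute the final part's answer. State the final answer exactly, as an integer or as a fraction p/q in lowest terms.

Stage 1: 7*(-5)^3 + 9*(-5)^2 + 2*(-5)^1 - 6 = (-875) + (225) + (-10) + (-6) = -666; answer -666
Stage 2: U1 = -666; c = 21; T(2) = -2*(-19) + 3*(21) = 101; iterating: T(2)=101, T(3)=-259, T(4)=821, T(5)=-2419, T(6)=7301, T(7)=-21859, T(8)=65621, T(9)=-196819, T(10)=590501, T(11)=-1771459, T(12)=5314421, T(13)=-15943219, T(14)=47829701, T(15)=-143489059, T(16)=430467221; answer 430467221

430467221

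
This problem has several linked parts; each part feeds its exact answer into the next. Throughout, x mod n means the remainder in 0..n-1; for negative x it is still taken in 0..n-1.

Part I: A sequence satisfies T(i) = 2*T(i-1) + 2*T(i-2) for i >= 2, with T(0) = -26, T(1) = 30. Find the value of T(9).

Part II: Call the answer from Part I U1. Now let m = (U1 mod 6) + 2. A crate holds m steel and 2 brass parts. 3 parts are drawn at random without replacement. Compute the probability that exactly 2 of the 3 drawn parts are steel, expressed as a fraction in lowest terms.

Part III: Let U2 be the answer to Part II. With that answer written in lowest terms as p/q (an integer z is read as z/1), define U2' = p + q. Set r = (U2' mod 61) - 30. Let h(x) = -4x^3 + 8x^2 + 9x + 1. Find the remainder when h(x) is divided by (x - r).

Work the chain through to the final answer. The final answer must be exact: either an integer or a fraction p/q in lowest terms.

-7318

Part I: T(2) = 2*(30) + 2*(-26) = 8; iterating: T(2)=8, T(3)=76, T(4)=168, T(5)=488, T(6)=1312, T(7)=3600, T(8)=9824, T(9)=26848; answer 26848
Part II: U1 = 26848; m = 6; total draws C(8,3) = 56; favorable C(6,2)*C(2,1) = 30; P = 15/28; answer 15/28
Part III: U2 = 15/28; threaded value p + q = 43; r = 13; remainder = value at the root: -4*(13)^3 + 8*(13)^2 + 9*(13)^1 + 1 = (-8788) + (1352) + (117) + (1) = -7318; answer -7318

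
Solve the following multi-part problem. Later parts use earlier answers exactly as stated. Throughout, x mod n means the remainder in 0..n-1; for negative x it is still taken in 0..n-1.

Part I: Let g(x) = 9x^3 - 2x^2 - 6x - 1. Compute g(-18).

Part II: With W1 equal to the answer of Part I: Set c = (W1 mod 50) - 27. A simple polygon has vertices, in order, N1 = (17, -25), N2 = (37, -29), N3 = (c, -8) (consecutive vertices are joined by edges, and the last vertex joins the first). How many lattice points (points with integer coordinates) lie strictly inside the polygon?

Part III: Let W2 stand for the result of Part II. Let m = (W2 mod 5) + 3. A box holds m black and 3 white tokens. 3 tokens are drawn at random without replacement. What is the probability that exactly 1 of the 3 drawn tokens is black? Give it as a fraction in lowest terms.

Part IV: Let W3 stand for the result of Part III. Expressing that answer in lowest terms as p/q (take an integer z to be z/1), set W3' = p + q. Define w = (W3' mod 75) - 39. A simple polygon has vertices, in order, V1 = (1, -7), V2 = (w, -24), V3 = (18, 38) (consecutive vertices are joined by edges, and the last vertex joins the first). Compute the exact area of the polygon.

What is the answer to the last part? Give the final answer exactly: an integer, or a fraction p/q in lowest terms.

Part I: 9*(-18)^3 - 2*(-18)^2 - 6*(-18)^1 - 1 = (-52488) + (-648) + (108) + (-1) = -53029; answer -53029
Part II: W1 = -53029; c = -6; cross terms: (17*-29 - 37*-25)=432, (37*-8 - -6*-29)=-470, (-6*-25 - 17*-8)=286; twice the area = |248| = 248; area = 124; boundary points = 4 + 1 + 1 = 6; strictly interior points = area - boundary/2 + 1 = 122; answer 122
Part III: W2 = 122; m = 5; total draws C(8,3) = 56; favorable C(5,1)*C(3,2) = 15; P = 15/56; answer 15/56
Part IV: W3 = 15/56; threaded value p + q = 71; w = 32; cross terms: (1*-24 - 32*-7)=200, (32*38 - 18*-24)=1648, (18*-7 - 1*38)=-164; twice the area = |1684| = 1684; area = 842; answer 842

842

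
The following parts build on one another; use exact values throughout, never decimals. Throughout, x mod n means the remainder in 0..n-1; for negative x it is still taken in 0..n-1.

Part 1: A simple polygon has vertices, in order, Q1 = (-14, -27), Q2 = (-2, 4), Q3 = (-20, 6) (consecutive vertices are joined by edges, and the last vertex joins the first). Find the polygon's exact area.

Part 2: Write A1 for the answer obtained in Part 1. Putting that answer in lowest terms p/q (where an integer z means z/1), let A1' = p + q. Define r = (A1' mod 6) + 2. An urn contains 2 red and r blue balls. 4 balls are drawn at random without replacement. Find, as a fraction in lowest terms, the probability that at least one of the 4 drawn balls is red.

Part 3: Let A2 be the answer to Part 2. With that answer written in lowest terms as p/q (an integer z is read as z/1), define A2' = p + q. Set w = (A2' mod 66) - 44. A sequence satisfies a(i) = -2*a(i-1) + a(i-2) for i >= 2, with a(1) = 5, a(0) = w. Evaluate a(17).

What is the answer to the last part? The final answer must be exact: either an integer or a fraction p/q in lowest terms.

14629253

Part 1: cross terms: (-14*4 - -2*-27)=-110, (-2*6 - -20*4)=68, (-20*-27 - -14*6)=624; twice the area = |582| = 582; area = 291; answer 291
Part 2: A1 = 291; threaded value p + q = 292; r = 6; total draws C(8,4) = 70; complement C(6,4) = 15; favorable 70 - 15 = 55; P = 11/14; answer 11/14
Part 3: A2 = 11/14; threaded value p + q = 25; w = -19; a(2) = -2*(5) + 1*(-19) = -29; iterating: a(2)=-29, a(3)=63, a(4)=-155, a(5)=373, a(6)=-901, a(7)=2175, a(8)=-5251, a(9)=12677, a(10)=-30605, a(11)=73887, a(12)=-178379, a(13)=430645, a(14)=-1039669, a(15)=2509983, a(16)=-6059635, a(17)=14629253; answer 14629253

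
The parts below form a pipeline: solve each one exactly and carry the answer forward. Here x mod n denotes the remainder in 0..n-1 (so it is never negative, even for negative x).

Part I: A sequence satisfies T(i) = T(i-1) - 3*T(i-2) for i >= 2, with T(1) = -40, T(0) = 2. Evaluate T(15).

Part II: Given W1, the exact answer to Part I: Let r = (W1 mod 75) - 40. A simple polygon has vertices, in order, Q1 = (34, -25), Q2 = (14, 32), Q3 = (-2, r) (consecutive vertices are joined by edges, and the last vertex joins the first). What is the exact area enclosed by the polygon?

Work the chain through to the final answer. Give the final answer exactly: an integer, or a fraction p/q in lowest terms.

Part I: T(2) = 1*(-40) - 3*(2) = -46; iterating: T(2)=-46, T(3)=74, T(4)=212, T(5)=-10, T(6)=-646, T(7)=-616, T(8)=1322, T(9)=3170, T(10)=-796, T(11)=-10306, T(12)=-7918, T(13)=23000, T(14)=46754, T(15)=-22246; answer -22246
Part II: W1 = -22246; r = -11; cross terms: (34*32 - 14*-25)=1438, (14*-11 - -2*32)=-90, (-2*-25 - 34*-11)=424; twice the area = |1772| = 1772; area = 886; answer 886

886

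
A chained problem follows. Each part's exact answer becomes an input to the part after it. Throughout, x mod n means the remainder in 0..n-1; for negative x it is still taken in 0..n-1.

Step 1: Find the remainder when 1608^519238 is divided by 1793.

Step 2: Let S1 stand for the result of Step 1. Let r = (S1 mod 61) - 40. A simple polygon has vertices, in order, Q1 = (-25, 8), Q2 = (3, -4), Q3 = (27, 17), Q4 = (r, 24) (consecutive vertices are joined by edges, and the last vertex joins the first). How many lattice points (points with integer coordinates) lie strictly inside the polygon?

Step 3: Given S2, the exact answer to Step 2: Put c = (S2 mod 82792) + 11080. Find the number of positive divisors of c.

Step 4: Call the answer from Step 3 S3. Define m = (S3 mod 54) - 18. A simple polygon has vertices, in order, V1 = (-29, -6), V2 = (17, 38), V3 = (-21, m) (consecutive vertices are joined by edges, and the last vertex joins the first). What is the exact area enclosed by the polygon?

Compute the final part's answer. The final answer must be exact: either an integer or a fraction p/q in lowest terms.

360

Step 1: squarings mod 1793: 1608^1=1608, 1608^2=158, 1608^4=1655, 1608^8=1114, 1608^16=240, 1608^32=224, 1608^64=1765, 1608^128=784, 1608^256=1450, 1608^512=1104, 1608^1024=1369, 1608^2048=476, 1608^4096=658, 1608^8192=851, 1608^16384=1622, 1608^32768=553, 1608^65536=999, 1608^131072=1093, 1608^262144=511; 1608^519238 = 1608^2 * 1608^4 * 1608^64 * 1608^1024 * 1608^2048 * 1608^8192 * 1608^16384 * 1608^32768 * 1608^65536 * 1608^131072 * 1608^262144 = 674 (mod 1793); answer 674
Step 2: S1 = 674; r = -37; cross terms: (-25*-4 - 3*8)=76, (3*17 - 27*-4)=159, (27*24 - -37*17)=1277, (-37*8 - -25*24)=304; twice the area = |1816| = 1816; area = 908; boundary points = 4 + 3 + 1 + 4 = 12; strictly interior points = area - boundary/2 + 1 = 903; answer 903
Step 3: S2 = 903; c = 11983; 11983 = 23 * 521; number of divisors = (1+1) * (1+1) = 4; answer 4
Step 4: S3 = 4; m = -14; cross terms: (-29*38 - 17*-6)=-1000, (17*-14 - -21*38)=560, (-21*-6 - -29*-14)=-280; twice the area = |-720| = 720; area = 360; answer 360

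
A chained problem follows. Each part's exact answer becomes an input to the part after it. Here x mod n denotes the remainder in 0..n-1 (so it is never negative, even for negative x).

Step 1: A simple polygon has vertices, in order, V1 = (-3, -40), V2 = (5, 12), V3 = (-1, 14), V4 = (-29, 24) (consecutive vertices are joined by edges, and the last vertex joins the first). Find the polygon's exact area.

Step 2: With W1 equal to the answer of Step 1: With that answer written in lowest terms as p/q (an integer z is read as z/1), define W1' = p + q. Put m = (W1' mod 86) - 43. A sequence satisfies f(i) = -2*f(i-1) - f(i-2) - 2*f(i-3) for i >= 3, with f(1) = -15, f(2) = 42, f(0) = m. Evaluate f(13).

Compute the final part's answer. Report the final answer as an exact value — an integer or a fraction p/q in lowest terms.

Step 1: cross terms: (-3*12 - 5*-40)=164, (5*14 - -1*12)=82, (-1*24 - -29*14)=382, (-29*-40 - -3*24)=1232; twice the area = |1860| = 1860; area = 930; answer 930
Step 2: W1 = 930; threaded value p + q = 931; m = 28; f(3) = -2*(42) - 1*(-15) - 2*(28) = -125; iterating: f(3)=-125, f(4)=238, f(5)=-435, f(6)=882, f(7)=-1805, f(8)=3598, f(9)=-7155, f(10)=14322, f(11)=-28685, f(12)=57358, f(13)=-114675; answer -114675

-114675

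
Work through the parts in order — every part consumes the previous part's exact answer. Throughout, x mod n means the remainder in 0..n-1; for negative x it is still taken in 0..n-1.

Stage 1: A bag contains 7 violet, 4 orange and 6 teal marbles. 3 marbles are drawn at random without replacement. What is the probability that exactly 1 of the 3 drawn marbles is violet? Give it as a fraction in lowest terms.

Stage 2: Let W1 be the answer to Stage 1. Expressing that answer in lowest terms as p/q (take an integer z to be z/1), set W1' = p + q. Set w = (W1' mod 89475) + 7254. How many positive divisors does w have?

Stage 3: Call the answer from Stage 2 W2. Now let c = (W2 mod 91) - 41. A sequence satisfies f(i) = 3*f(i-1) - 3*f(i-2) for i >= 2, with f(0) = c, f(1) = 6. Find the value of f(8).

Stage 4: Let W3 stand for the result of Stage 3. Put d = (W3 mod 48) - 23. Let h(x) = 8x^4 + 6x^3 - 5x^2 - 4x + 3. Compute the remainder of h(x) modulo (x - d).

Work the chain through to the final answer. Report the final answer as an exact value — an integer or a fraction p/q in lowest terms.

71

Stage 1: total draws C(17,3) = 680; favorable C(7,1)*C(10,2) = 315; P = 63/136; answer 63/136
Stage 2: W1 = 63/136; threaded value p + q = 199; w = 7453; 7453 = 29 * 257; number of divisors = (1+1) * (1+1) = 4; answer 4
Stage 3: W2 = 4; c = -37; f(2) = 3*(6) - 3*(-37) = 129; iterating: f(2)=129, f(3)=369, f(4)=720, f(5)=1053, f(6)=999, f(7)=-162, f(8)=-3483; answer -3483
Stage 4: W3 = -3483; d = -2; remainder = value at the root: 8*(-2)^4 + 6*(-2)^3 - 5*(-2)^2 - 4*(-2)^1 + 3 = (128) + (-48) + (-20) + (8) + (3) = 71; answer 71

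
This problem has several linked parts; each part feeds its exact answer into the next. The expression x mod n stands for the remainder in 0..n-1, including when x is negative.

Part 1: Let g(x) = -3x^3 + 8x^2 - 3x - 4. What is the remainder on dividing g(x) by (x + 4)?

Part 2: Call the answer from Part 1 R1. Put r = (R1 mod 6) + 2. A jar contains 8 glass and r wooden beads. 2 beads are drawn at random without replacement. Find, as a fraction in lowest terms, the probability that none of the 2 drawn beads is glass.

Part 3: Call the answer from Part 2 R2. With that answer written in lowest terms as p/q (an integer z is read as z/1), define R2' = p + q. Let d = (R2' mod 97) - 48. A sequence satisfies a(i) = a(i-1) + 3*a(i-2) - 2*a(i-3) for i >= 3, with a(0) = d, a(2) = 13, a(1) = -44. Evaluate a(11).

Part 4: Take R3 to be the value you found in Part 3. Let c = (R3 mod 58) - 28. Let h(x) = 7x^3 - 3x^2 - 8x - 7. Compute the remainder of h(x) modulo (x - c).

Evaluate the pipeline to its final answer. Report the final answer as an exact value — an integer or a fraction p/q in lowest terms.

753

Part 1: remainder = value at the root: -3*(-4)^3 + 8*(-4)^2 - 3*(-4)^1 - 4 = (192) + (128) + (12) + (-4) = 328; answer 328
Part 2: R1 = 328; r = 6; total draws C(14,2) = 91; favorable C(6,2) = 15; P = 15/91; answer 15/91
Part 3: R2 = 15/91; threaded value p + q = 106; d = -39; a(3) = 1*(13) + 3*(-44) - 2*(-39) = -41; iterating: a(3)=-41, a(4)=86, a(5)=-63, a(6)=277, a(7)=-84, a(8)=873, a(9)=67, a(10)=2854, a(11)=1309; answer 1309
Part 4: R3 = 1309; c = 5; remainder = value at the root: 7*(5)^3 - 3*(5)^2 - 8*(5)^1 - 7 = (875) + (-75) + (-40) + (-7) = 753; answer 753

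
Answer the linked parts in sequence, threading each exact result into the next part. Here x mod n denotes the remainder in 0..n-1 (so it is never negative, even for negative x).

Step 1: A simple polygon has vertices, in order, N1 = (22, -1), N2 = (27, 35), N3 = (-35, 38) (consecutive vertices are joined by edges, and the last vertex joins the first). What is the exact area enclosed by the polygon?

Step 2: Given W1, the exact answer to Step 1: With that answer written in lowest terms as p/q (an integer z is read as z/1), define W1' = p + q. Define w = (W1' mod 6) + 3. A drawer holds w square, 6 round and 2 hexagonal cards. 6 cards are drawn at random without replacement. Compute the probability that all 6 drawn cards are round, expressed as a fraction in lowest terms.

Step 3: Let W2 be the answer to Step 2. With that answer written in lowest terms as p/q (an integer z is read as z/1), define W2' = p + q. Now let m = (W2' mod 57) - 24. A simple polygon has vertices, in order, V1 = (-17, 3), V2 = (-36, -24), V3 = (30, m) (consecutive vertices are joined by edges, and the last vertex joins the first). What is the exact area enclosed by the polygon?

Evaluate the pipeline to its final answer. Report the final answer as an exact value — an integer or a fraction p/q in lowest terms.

1231/2

Step 1: cross terms: (22*35 - 27*-1)=797, (27*38 - -35*35)=2251, (-35*-1 - 22*38)=-801; twice the area = |2247| = 2247; area = 2247/2; answer 2247/2
Step 2: W1 = 2247/2; threaded value p + q = 2249; w = 8; total draws C(16,6) = 8008; favorable C(6,6) = 1; P = 1/8008; answer 1/8008
Step 3: W2 = 1/8008; threaded value p + q = 8009; m = 5; cross terms: (-17*-24 - -36*3)=516, (-36*5 - 30*-24)=540, (30*3 - -17*5)=175; twice the area = |1231| = 1231; area = 1231/2; answer 1231/2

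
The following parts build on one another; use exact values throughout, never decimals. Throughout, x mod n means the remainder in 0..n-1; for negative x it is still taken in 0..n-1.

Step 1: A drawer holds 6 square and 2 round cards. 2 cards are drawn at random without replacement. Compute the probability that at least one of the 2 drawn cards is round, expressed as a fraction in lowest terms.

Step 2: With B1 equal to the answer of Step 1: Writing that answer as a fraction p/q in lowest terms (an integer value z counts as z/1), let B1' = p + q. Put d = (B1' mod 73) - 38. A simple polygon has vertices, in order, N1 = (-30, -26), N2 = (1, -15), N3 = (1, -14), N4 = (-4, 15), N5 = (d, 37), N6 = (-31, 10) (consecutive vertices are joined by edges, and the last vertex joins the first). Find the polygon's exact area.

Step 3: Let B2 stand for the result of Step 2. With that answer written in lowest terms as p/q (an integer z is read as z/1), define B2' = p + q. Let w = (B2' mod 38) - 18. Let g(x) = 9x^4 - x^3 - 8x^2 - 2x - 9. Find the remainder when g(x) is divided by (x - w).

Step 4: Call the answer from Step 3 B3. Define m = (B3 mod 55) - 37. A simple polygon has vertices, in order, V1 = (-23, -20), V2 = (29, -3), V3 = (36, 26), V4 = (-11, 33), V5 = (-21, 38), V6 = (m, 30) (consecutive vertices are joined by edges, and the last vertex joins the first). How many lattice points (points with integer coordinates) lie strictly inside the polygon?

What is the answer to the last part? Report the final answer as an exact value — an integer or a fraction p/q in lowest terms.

Step 1: total draws C(8,2) = 28; complement C(6,2) = 15; favorable 28 - 15 = 13; P = 13/28; answer 13/28
Step 2: B1 = 13/28; threaded value p + q = 41; d = 3; cross terms: (-30*-15 - 1*-26)=476, (1*-14 - 1*-15)=1, (1*15 - -4*-14)=-41, (-4*37 - 3*15)=-193, (3*10 - -31*37)=1177, (-31*-26 - -30*10)=1106; twice the area = |2526| = 2526; area = 1263; answer 1263
Step 3: B2 = 1263; threaded value p + q = 1264; w = -8; remainder = value at the root: 9*(-8)^4 - 1*(-8)^3 - 8*(-8)^2 - 2*(-8)^1 - 9 = (36864) + (512) + (-512) + (16) + (-9) = 36871; answer 36871
Step 4: B3 = 36871; m = -16; cross terms: (-23*-3 - 29*-20)=649, (29*26 - 36*-3)=862, (36*33 - -11*26)=1474, (-11*38 - -21*33)=275, (-21*30 - -16*38)=-22, (-16*-20 - -23*30)=1010; twice the area = |4248| = 4248; area = 2124; boundary points = 1 + 1 + 1 + 5 + 1 + 1 = 10; strictly interior points = area - boundary/2 + 1 = 2120; answer 2120

2120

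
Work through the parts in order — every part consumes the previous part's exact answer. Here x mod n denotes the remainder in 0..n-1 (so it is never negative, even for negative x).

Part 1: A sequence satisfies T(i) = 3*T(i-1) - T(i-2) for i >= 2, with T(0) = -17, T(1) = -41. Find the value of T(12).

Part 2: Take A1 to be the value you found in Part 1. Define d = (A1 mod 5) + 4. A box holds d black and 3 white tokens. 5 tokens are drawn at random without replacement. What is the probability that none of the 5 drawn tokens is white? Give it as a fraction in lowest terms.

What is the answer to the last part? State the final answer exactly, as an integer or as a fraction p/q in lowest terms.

Part 1: T(2) = 3*(-41) - 1*(-17) = -106; iterating: T(2)=-106, T(3)=-277, T(4)=-725, T(5)=-1898, T(6)=-4969, T(7)=-13009, T(8)=-34058, T(9)=-89165, T(10)=-233437, T(11)=-611146, T(12)=-1600001; answer -1600001
Part 2: A1 = -1600001; d = 8; total draws C(11,5) = 462; favorable C(8,5) = 56; P = 4/33; answer 4/33

4/33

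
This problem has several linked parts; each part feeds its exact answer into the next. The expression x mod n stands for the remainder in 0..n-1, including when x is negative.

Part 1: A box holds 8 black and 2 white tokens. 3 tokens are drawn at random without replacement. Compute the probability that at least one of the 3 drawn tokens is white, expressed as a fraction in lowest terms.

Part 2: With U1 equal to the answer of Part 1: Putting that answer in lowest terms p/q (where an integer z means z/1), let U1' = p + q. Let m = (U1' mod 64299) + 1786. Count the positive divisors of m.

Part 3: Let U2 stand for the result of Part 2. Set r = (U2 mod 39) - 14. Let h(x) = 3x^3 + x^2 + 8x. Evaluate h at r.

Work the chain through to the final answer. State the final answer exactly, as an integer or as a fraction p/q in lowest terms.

-660

Part 1: total draws C(10,3) = 120; complement C(8,3) = 56; favorable 120 - 56 = 64; P = 8/15; answer 8/15
Part 2: U1 = 8/15; threaded value p + q = 23; m = 1809; 1809 = 3^3 * 67; number of divisors = (3+1) * (1+1) = 8; answer 8
Part 3: U2 = 8; r = -6; 3*(-6)^3 + 1*(-6)^2 + 8*(-6)^1 = (-648) + (36) + (-48) = -660; answer -660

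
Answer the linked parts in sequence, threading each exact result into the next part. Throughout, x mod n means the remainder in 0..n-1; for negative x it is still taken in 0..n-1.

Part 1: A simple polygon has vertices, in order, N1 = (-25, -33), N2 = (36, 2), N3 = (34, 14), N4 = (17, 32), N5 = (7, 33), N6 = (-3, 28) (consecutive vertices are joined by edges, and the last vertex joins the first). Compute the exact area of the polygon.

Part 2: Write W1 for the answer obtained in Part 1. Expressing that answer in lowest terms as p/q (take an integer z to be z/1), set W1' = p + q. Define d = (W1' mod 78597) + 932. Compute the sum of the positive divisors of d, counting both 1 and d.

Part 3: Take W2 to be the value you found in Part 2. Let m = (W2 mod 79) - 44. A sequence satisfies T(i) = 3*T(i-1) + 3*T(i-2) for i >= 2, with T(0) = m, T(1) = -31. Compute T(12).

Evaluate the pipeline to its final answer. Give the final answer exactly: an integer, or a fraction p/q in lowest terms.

-50524074

Part 1: cross terms: (-25*2 - 36*-33)=1138, (36*14 - 34*2)=436, (34*32 - 17*14)=850, (17*33 - 7*32)=337, (7*28 - -3*33)=295, (-3*-33 - -25*28)=799; twice the area = |3855| = 3855; area = 3855/2; answer 3855/2
Part 2: W1 = 3855/2; threaded value p + q = 3857; d = 4789; 4789 is prime, so its only divisors are 1 and 4789; sigma = 1 + 4789 = 4790; answer 4790
Part 3: W2 = 4790; m = 6; T(2) = 3*(-31) + 3*(6) = -75; iterating: T(2)=-75, T(3)=-318, T(4)=-1179, T(5)=-4491, T(6)=-17010, T(7)=-64503, T(8)=-244539, T(9)=-927126, T(10)=-3514995, T(11)=-13326363, T(12)=-50524074; answer -50524074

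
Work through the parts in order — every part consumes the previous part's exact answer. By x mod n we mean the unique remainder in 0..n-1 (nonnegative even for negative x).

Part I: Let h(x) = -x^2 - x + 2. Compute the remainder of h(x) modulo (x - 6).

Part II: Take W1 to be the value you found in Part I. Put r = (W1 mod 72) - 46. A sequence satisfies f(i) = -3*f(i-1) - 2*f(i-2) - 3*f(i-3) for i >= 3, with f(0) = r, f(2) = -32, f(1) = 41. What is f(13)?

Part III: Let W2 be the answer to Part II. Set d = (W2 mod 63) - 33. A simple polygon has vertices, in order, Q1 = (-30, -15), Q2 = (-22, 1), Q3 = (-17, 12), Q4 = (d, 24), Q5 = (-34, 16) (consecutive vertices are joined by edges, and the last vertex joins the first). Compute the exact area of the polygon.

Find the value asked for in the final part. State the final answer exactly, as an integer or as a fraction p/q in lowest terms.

Part I: remainder = value at the root: -1*(6)^2 - 1*(6)^1 + 2 = (-36) + (-6) + (2) = -40; answer -40
Part II: W1 = -40; r = -14; f(3) = -3*(-32) - 2*(41) - 3*(-14) = 56; iterating: f(3)=56, f(4)=-227, f(5)=665, f(6)=-1709, f(7)=4478, f(8)=-12011, f(9)=32204, f(10)=-86024, f(11)=229697, f(12)=-613655, f(13)=1639643; answer 1639643
Part III: W2 = 1639643; d = -28; cross terms: (-30*1 - -22*-15)=-360, (-22*12 - -17*1)=-247, (-17*24 - -28*12)=-72, (-28*16 - -34*24)=368, (-34*-15 - -30*16)=990; twice the area = |679| = 679; area = 679/2; answer 679/2

679/2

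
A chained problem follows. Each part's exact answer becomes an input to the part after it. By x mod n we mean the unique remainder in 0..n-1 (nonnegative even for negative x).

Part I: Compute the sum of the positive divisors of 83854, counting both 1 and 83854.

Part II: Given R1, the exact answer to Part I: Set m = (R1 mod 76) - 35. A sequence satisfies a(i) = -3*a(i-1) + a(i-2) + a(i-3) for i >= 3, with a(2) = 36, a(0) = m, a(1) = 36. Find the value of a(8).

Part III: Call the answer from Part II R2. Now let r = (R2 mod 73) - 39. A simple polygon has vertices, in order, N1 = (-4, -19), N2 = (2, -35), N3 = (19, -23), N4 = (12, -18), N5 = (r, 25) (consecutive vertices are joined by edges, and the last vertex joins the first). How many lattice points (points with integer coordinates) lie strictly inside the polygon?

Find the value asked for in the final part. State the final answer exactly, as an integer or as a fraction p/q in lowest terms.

Part I: 83854 = 2 * 41927; sigma = (1 + 2) * (1 + 41927) = 3 * 41928 = 125784; answer 125784
Part II: R1 = 125784; m = -31; a(3) = -3*(36) + 1*(36) + 1*(-31) = -103; iterating: a(3)=-103, a(4)=381, a(5)=-1210, a(6)=3908, a(7)=-12553, a(8)=40357; answer 40357
Part III: R2 = 40357; r = 22; cross terms: (-4*-35 - 2*-19)=178, (2*-23 - 19*-35)=619, (19*-18 - 12*-23)=-66, (12*25 - 22*-18)=696, (22*-19 - -4*25)=-318; twice the area = |1109| = 1109; area = 1109/2; boundary points = 2 + 1 + 1 + 1 + 2 = 7; strictly interior points = area - boundary/2 + 1 = 552; answer 552

552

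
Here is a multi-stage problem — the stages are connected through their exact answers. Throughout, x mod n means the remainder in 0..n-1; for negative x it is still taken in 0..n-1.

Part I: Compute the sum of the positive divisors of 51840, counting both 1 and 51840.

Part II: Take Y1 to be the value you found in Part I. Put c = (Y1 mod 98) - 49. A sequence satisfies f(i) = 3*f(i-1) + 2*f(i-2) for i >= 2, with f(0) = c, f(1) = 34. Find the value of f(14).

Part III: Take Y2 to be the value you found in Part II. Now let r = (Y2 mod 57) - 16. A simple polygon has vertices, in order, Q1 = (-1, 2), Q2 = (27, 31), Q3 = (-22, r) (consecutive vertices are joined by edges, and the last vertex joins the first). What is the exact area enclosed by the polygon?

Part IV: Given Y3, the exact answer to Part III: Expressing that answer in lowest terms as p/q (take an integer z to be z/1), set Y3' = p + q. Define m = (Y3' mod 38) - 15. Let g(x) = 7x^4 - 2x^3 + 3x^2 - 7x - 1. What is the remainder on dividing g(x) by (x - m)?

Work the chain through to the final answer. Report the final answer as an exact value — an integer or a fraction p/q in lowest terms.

Part I: 51840 = 2^7 * 3^4 * 5; sigma = (1 + 2 + 4 + 8 + 16 + 32 + 64 + 128) * (1 + 3 + 9 + 27 + 81) * (1 + 5) = 255 * 121 * 6 = 185130; answer 185130
Part II: Y1 = 185130; c = -41; f(2) = 3*(34) + 2*(-41) = 20; iterating: f(2)=20, f(3)=128, f(4)=424, f(5)=1528, f(6)=5432, f(7)=19352, f(8)=68920, f(9)=245464, f(10)=874232, f(11)=3113624, f(12)=11089336, f(13)=39495256, f(14)=140664440; answer 140664440
Part III: Y2 = 140664440; r = -5; cross terms: (-1*31 - 27*2)=-85, (27*-5 - -22*31)=547, (-22*2 - -1*-5)=-49; twice the area = |413| = 413; area = 413/2; answer 413/2
Part IV: Y3 = 413/2; threaded value p + q = 415; m = 20; remainder = value at the root: 7*(20)^4 - 2*(20)^3 + 3*(20)^2 - 7*(20)^1 - 1 = (1120000) + (-16000) + (1200) + (-140) + (-1) = 1105059; answer 1105059

1105059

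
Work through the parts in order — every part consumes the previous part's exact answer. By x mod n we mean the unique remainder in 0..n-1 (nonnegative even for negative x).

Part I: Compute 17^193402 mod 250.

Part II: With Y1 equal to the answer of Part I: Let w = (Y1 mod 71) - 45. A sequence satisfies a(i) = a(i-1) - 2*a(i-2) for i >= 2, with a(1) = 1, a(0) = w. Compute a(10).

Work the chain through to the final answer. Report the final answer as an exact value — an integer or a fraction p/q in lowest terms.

Part I: squarings mod 250: 17^1=17, 17^2=39, 17^4=21, 17^8=191, 17^16=231, 17^32=111, 17^64=71, 17^128=41, 17^256=181, 17^512=11, 17^1024=121, 17^2048=141, 17^4096=131, 17^8192=161, 17^16384=171, 17^32768=241, 17^65536=81, 17^131072=61; 17^193402 = 17^2 * 17^8 * 17^16 * 17^32 * 17^64 * 17^256 * 17^512 * 17^4096 * 17^8192 * 17^16384 * 17^32768 * 17^131072 = 39 (mod 250); answer 39
Part II: Y1 = 39; w = -6; a(2) = 1*(1) - 2*(-6) = 13; iterating: a(2)=13, a(3)=11, a(4)=-15, a(5)=-37, a(6)=-7, a(7)=67, a(8)=81, a(9)=-53, a(10)=-215; answer -215

-215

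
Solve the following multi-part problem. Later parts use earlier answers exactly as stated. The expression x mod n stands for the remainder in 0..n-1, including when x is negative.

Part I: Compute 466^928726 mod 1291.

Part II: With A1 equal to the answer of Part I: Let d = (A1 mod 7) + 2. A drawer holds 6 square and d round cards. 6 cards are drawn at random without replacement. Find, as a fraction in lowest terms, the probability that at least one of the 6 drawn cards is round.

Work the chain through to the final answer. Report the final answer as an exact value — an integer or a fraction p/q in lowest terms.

Part I: squarings mod 1291: 466^1=466, 466^2=268, 466^4=819, 466^8=732, 466^16=59, 466^32=899, 466^64=35, 466^128=1225, 466^256=483, 466^512=909, 466^1024=41, 466^2048=390, 466^4096=1053, 466^8192=1131, 466^16384=1071, 466^32768=633, 466^65536=479, 466^131072=934, 466^262144=931, 466^524288=500; 466^928726 = 466^2 * 466^4 * 466^16 * 466^64 * 466^128 * 466^256 * 466^512 * 466^2048 * 466^8192 * 466^131072 * 466^262144 * 466^524288 = 824 (mod 1291); answer 824
Part II: A1 = 824; d = 7; total draws C(13,6) = 1716; complement C(6,6) = 1; favorable 1716 - 1 = 1715; P = 1715/1716; answer 1715/1716

1715/1716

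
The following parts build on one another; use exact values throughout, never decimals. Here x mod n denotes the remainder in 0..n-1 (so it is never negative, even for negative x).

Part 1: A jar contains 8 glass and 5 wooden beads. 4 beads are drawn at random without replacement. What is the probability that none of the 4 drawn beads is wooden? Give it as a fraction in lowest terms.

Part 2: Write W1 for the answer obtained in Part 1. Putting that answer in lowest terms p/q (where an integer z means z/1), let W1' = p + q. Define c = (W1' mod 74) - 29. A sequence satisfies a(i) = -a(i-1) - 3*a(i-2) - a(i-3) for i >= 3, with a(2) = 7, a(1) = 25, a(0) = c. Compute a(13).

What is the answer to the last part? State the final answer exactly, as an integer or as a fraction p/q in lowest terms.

-3245

Part 1: total draws C(13,4) = 715; favorable C(8,4) = 70; P = 14/143; answer 14/143
Part 2: W1 = 14/143; threaded value p + q = 157; c = -20; a(3) = -1*(7) - 3*(25) - 1*(-20) = -62; iterating: a(3)=-62, a(4)=16, a(5)=163, a(6)=-149, a(7)=-356, a(8)=640, a(9)=577, a(10)=-2141, a(11)=-230, a(12)=6076, a(13)=-3245; answer -3245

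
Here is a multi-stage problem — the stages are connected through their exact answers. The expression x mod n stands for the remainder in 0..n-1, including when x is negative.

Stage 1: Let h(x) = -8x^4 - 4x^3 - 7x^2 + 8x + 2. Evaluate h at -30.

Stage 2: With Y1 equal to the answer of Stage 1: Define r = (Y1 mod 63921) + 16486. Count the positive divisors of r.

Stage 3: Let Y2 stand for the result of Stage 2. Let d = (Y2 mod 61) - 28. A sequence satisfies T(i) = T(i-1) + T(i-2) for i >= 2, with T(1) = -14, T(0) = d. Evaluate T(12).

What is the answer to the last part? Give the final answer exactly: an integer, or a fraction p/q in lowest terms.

-2372

Stage 1: -8*(-30)^4 - 4*(-30)^3 - 7*(-30)^2 + 8*(-30)^1 + 2 = (-6480000) + (108000) + (-6300) + (-240) + (2) = -6378538; answer -6378538
Stage 2: Y1 = -6378538; r = 30048; 30048 = 2^5 * 3 * 313; number of divisors = (5+1) * (1+1) * (1+1) = 24; answer 24
Stage 3: Y2 = 24; d = -4; T(2) = 1*(-14) + 1*(-4) = -18; iterating: T(2)=-18, T(3)=-32, T(4)=-50, T(5)=-82, T(6)=-132, T(7)=-214, T(8)=-346, T(9)=-560, T(10)=-906, T(11)=-1466, T(12)=-2372; answer -2372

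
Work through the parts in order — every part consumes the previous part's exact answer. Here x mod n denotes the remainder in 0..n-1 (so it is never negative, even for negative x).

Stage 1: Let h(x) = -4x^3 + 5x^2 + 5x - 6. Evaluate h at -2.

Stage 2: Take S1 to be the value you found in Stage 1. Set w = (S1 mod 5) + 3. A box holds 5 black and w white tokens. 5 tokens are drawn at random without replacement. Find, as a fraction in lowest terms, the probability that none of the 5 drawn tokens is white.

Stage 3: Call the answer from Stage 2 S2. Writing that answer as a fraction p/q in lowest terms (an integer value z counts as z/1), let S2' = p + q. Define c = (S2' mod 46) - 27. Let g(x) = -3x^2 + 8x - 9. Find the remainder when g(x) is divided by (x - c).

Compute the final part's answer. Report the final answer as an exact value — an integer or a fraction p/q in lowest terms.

Stage 1: -4*(-2)^3 + 5*(-2)^2 + 5*(-2)^1 - 6 = (32) + (20) + (-10) + (-6) = 36; answer 36
Stage 2: S1 = 36; w = 4; total draws C(9,5) = 126; favorable C(5,5) = 1; P = 1/126; answer 1/126
Stage 3: S2 = 1/126; threaded value p + q = 127; c = 8; remainder = value at the root: -3*(8)^2 + 8*(8)^1 - 9 = (-192) + (64) + (-9) = -137; answer -137

-137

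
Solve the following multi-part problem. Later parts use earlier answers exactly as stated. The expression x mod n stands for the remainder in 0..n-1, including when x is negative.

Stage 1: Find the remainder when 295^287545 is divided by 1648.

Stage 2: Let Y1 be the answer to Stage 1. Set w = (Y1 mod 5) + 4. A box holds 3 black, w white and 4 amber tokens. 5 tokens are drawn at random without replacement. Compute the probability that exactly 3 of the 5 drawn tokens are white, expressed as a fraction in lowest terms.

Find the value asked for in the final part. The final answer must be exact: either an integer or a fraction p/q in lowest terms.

56/143

Stage 1: squarings mod 1648: 295^1=295, 295^2=1329, 295^4=1233, 295^8=833, 295^16=81, 295^32=1617, 295^64=961, 295^128=641, 295^256=529, 295^512=1329, 295^1024=1233, 295^2048=833, 295^4096=81, 295^8192=1617, 295^16384=961, 295^32768=641, 295^65536=529, 295^131072=1329, 295^262144=1233; 295^287545 = 295^1 * 295^8 * 295^16 * 295^32 * 295^256 * 295^512 * 295^8192 * 295^16384 * 295^262144 = 919 (mod 1648); answer 919
Stage 2: Y1 = 919; w = 8; total draws C(15,5) = 3003; favorable C(8,3)*C(7,2) = 1176; P = 56/143; answer 56/143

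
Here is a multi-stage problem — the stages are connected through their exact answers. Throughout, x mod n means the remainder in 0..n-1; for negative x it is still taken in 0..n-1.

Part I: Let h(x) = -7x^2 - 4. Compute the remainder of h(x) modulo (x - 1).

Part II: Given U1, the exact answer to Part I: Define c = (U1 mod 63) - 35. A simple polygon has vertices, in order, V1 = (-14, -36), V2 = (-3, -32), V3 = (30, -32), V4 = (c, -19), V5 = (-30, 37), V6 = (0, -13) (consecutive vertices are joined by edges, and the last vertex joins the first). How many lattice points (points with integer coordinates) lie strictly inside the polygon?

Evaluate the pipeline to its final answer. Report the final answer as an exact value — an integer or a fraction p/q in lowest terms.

790

Part I: remainder = value at the root: -7*(1)^2 - 4 = (-7) + (-4) = -11; answer -11
Part II: U1 = -11; c = 17; cross terms: (-14*-32 - -3*-36)=340, (-3*-32 - 30*-32)=1056, (30*-19 - 17*-32)=-26, (17*37 - -30*-19)=59, (-30*-13 - 0*37)=390, (0*-36 - -14*-13)=-182; twice the area = |1637| = 1637; area = 1637/2; boundary points = 1 + 33 + 13 + 1 + 10 + 1 = 59; strictly interior points = area - boundary/2 + 1 = 790; answer 790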